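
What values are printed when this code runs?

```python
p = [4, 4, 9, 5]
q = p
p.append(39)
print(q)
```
[4, 4, 9, 5, 39]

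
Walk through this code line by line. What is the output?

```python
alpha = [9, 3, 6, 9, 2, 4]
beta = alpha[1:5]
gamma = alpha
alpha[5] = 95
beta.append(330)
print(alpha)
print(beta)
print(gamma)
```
[9, 3, 6, 9, 2, 95]
[3, 6, 9, 2, 330]
[9, 3, 6, 9, 2, 95]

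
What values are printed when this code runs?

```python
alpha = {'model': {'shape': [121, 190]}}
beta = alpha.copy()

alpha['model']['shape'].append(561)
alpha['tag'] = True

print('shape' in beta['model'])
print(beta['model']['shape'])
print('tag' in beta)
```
True
[121, 190, 561]
False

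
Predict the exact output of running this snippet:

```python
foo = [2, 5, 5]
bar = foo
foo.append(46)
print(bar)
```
[2, 5, 5, 46]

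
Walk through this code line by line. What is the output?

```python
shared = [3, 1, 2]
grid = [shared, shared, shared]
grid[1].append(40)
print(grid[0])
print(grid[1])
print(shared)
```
[3, 1, 2, 40]
[3, 1, 2, 40]
[3, 1, 2, 40]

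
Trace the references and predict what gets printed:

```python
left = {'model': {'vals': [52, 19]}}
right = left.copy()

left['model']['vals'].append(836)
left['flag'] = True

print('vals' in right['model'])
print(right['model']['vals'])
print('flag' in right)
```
True
[52, 19, 836]
False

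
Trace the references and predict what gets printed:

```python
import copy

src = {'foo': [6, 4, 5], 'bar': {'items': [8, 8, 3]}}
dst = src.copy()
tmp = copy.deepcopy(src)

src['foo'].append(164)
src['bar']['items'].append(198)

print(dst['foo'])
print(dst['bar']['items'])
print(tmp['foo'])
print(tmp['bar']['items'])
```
[6, 4, 5, 164]
[8, 8, 3, 198]
[6, 4, 5]
[8, 8, 3]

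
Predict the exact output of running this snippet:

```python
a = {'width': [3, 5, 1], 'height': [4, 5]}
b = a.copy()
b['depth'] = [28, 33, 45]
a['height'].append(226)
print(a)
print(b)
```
{'width': [3, 5, 1], 'height': [4, 5, 226]}
{'width': [3, 5, 1], 'height': [4, 5, 226], 'depth': [28, 33, 45]}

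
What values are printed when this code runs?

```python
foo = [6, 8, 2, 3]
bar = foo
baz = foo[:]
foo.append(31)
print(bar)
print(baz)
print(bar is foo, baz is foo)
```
[6, 8, 2, 3, 31]
[6, 8, 2, 3]
True False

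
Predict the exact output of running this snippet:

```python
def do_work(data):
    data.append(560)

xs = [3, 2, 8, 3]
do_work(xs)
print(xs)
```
[3, 2, 8, 3, 560]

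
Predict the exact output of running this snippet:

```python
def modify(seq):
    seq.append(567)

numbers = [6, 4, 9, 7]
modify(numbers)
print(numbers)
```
[6, 4, 9, 7, 567]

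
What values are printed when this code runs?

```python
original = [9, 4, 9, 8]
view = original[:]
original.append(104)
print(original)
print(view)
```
[9, 4, 9, 8, 104]
[9, 4, 9, 8]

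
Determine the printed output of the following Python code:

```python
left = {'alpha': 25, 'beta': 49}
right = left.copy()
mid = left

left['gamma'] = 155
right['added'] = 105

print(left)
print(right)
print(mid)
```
{'alpha': 25, 'beta': 49, 'gamma': 155}
{'alpha': 25, 'beta': 49, 'added': 105}
{'alpha': 25, 'beta': 49, 'gamma': 155}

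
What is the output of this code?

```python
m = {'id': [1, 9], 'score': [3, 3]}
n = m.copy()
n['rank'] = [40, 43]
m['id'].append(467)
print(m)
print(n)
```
{'id': [1, 9, 467], 'score': [3, 3]}
{'id': [1, 9, 467], 'score': [3, 3], 'rank': [40, 43]}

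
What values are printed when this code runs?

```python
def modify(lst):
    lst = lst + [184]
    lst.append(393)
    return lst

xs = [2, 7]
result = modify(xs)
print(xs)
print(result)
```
[2, 7]
[2, 7, 184, 393]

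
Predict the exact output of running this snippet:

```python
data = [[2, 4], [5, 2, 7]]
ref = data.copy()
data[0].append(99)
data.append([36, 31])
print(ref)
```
[[2, 4, 99], [5, 2, 7]]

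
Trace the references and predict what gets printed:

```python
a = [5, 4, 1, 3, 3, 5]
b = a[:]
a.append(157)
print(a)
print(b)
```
[5, 4, 1, 3, 3, 5, 157]
[5, 4, 1, 3, 3, 5]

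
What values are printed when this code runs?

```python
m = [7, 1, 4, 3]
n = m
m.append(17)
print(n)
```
[7, 1, 4, 3, 17]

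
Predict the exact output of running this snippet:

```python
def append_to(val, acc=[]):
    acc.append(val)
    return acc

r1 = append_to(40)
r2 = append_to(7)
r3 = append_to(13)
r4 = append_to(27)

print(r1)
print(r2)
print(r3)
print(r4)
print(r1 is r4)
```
[40, 7, 13, 27]
[40, 7, 13, 27]
[40, 7, 13, 27]
[40, 7, 13, 27]
True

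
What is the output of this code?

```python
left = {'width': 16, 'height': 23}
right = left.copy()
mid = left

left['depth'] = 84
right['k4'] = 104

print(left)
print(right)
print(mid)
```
{'width': 16, 'height': 23, 'depth': 84}
{'width': 16, 'height': 23, 'k4': 104}
{'width': 16, 'height': 23, 'depth': 84}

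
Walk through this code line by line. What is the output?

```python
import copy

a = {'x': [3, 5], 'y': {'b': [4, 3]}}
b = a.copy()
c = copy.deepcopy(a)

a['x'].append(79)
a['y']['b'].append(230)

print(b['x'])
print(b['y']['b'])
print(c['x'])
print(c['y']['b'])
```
[3, 5, 79]
[4, 3, 230]
[3, 5]
[4, 3]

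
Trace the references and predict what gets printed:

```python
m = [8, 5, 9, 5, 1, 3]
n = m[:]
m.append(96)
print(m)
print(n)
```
[8, 5, 9, 5, 1, 3, 96]
[8, 5, 9, 5, 1, 3]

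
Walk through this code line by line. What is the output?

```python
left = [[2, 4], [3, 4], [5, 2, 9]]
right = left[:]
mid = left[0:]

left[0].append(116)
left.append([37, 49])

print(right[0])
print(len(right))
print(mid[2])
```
[2, 4, 116]
3
[5, 2, 9]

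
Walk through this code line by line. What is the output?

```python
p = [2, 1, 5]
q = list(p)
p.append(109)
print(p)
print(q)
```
[2, 1, 5, 109]
[2, 1, 5]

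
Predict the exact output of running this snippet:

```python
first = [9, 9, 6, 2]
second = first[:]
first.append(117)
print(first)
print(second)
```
[9, 9, 6, 2, 117]
[9, 9, 6, 2]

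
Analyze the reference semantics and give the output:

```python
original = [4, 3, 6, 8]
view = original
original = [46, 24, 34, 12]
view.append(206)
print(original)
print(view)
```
[46, 24, 34, 12]
[4, 3, 6, 8, 206]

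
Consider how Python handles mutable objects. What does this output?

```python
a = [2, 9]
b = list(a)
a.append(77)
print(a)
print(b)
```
[2, 9, 77]
[2, 9]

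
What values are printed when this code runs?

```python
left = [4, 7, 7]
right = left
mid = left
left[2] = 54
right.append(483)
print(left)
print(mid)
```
[4, 7, 54, 483]
[4, 7, 54, 483]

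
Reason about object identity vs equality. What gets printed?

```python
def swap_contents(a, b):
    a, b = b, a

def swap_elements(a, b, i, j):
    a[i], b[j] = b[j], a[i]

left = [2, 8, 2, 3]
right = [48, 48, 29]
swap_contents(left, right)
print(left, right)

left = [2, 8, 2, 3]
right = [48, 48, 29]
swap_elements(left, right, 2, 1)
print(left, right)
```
[2, 8, 2, 3] [48, 48, 29]
[2, 8, 48, 3] [48, 2, 29]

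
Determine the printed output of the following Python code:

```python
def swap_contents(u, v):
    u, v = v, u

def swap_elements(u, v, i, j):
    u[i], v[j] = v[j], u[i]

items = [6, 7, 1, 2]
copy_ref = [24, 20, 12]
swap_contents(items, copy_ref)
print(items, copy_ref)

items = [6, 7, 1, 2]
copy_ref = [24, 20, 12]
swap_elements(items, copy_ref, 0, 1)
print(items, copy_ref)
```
[6, 7, 1, 2] [24, 20, 12]
[20, 7, 1, 2] [24, 6, 12]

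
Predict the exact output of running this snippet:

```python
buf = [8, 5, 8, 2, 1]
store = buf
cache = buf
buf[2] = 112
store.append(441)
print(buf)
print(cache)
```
[8, 5, 112, 2, 1, 441]
[8, 5, 112, 2, 1, 441]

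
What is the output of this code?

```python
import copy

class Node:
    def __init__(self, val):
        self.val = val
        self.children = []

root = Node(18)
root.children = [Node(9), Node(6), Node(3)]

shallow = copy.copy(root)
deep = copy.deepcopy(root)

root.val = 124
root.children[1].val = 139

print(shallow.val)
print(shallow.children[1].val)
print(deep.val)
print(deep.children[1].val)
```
18
139
18
6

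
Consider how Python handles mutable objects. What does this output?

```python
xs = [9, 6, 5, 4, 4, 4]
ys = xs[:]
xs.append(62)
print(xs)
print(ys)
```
[9, 6, 5, 4, 4, 4, 62]
[9, 6, 5, 4, 4, 4]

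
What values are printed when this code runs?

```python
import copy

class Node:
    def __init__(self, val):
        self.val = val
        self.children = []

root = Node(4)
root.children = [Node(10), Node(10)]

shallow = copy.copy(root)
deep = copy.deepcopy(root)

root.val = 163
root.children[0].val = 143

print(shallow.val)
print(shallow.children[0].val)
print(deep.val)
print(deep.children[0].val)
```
4
143
4
10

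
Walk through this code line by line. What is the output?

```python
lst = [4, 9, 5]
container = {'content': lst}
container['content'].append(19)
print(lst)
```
[4, 9, 5, 19]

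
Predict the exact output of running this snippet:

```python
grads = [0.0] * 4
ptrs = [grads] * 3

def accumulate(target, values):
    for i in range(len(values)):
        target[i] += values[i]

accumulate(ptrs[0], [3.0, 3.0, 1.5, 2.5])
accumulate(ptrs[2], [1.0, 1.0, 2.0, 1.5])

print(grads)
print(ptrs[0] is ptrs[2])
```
[4.0, 4.0, 3.5, 4.0]
True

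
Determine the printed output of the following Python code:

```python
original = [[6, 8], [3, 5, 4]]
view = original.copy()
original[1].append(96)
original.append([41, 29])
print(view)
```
[[6, 8], [3, 5, 4, 96]]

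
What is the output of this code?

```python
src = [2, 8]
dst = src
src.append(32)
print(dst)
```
[2, 8, 32]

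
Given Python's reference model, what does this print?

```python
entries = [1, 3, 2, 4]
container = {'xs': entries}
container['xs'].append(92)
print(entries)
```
[1, 3, 2, 4, 92]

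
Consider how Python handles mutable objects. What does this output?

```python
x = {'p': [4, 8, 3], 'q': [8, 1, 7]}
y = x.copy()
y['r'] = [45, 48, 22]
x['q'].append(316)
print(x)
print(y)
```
{'p': [4, 8, 3], 'q': [8, 1, 7, 316]}
{'p': [4, 8, 3], 'q': [8, 1, 7, 316], 'r': [45, 48, 22]}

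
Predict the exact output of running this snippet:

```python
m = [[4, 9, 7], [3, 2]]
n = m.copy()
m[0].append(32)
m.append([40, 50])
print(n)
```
[[4, 9, 7, 32], [3, 2]]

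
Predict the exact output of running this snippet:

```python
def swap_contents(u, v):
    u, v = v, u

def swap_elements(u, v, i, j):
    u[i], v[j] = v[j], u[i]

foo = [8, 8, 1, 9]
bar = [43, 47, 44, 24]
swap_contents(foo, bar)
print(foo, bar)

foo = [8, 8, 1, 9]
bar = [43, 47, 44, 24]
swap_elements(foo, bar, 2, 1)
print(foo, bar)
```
[8, 8, 1, 9] [43, 47, 44, 24]
[8, 8, 47, 9] [43, 1, 44, 24]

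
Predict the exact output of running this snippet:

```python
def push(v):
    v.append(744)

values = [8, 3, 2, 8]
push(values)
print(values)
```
[8, 3, 2, 8, 744]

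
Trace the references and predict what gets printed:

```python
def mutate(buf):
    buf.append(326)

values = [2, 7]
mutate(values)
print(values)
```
[2, 7, 326]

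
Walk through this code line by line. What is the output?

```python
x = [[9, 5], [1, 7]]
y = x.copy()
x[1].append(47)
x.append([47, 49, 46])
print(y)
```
[[9, 5], [1, 7, 47]]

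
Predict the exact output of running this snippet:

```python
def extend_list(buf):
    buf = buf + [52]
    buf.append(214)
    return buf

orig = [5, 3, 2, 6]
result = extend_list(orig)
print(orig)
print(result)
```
[5, 3, 2, 6]
[5, 3, 2, 6, 52, 214]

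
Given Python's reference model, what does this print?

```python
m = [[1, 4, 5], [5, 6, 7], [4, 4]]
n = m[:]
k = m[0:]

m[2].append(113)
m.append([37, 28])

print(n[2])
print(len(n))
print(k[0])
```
[4, 4, 113]
3
[1, 4, 5]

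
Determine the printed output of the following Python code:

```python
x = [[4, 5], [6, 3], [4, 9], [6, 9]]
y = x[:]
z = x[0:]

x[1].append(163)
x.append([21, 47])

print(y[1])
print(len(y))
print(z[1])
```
[6, 3, 163]
4
[6, 3, 163]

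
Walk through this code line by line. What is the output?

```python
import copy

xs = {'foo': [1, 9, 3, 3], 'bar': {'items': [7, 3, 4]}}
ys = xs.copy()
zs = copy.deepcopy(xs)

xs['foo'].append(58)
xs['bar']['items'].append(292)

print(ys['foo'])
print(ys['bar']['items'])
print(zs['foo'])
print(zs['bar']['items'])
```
[1, 9, 3, 3, 58]
[7, 3, 4, 292]
[1, 9, 3, 3]
[7, 3, 4]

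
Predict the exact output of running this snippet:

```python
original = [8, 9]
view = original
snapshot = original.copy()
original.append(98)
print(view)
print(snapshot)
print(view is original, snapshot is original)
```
[8, 9, 98]
[8, 9]
True False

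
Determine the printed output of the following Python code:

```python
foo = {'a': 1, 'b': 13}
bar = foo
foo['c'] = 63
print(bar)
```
{'a': 1, 'b': 13, 'c': 63}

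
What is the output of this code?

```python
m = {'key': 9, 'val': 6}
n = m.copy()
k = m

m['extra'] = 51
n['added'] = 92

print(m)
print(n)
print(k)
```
{'key': 9, 'val': 6, 'extra': 51}
{'key': 9, 'val': 6, 'added': 92}
{'key': 9, 'val': 6, 'extra': 51}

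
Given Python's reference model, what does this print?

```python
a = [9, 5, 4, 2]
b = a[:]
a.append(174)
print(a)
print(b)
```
[9, 5, 4, 2, 174]
[9, 5, 4, 2]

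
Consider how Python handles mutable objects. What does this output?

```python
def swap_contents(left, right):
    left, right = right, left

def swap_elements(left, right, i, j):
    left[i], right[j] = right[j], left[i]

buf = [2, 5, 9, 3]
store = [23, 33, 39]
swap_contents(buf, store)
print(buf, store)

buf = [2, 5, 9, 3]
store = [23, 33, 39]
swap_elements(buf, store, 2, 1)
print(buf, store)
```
[2, 5, 9, 3] [23, 33, 39]
[2, 5, 33, 3] [23, 9, 39]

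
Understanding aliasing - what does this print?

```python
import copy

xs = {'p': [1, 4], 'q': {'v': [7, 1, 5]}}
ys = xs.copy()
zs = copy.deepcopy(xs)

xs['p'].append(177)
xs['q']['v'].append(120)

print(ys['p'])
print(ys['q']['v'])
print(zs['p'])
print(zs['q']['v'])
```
[1, 4, 177]
[7, 1, 5, 120]
[1, 4]
[7, 1, 5]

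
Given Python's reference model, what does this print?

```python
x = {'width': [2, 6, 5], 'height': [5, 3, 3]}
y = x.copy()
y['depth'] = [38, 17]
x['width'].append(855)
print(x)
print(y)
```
{'width': [2, 6, 5, 855], 'height': [5, 3, 3]}
{'width': [2, 6, 5, 855], 'height': [5, 3, 3], 'depth': [38, 17]}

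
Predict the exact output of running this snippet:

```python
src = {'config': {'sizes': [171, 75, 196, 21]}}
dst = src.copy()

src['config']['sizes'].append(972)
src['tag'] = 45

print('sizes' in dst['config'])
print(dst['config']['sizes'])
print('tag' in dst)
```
True
[171, 75, 196, 21, 972]
False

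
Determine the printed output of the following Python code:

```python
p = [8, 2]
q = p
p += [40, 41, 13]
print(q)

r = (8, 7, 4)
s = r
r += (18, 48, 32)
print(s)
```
[8, 2, 40, 41, 13]
(8, 7, 4)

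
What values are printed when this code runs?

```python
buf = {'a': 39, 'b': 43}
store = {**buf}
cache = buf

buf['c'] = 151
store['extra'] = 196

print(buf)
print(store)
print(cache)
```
{'a': 39, 'b': 43, 'c': 151}
{'a': 39, 'b': 43, 'extra': 196}
{'a': 39, 'b': 43, 'c': 151}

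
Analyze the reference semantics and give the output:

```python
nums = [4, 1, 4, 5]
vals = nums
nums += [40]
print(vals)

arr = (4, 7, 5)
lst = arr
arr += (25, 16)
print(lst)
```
[4, 1, 4, 5, 40]
(4, 7, 5)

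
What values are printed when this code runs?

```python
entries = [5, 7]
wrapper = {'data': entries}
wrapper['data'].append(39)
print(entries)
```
[5, 7, 39]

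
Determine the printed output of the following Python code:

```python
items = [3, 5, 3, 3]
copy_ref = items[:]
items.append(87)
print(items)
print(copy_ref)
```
[3, 5, 3, 3, 87]
[3, 5, 3, 3]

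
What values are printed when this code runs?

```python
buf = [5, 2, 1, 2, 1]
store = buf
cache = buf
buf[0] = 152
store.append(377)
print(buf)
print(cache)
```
[152, 2, 1, 2, 1, 377]
[152, 2, 1, 2, 1, 377]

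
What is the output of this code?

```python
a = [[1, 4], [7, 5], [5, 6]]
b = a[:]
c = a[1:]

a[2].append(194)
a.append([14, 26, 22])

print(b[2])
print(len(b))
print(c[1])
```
[5, 6, 194]
3
[5, 6, 194]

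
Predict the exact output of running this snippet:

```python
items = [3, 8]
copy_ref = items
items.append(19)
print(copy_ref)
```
[3, 8, 19]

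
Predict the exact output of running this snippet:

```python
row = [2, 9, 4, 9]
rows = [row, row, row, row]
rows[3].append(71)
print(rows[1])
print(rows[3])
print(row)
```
[2, 9, 4, 9, 71]
[2, 9, 4, 9, 71]
[2, 9, 4, 9, 71]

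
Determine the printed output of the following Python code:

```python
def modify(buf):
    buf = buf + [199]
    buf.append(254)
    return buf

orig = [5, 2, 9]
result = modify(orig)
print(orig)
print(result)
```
[5, 2, 9]
[5, 2, 9, 199, 254]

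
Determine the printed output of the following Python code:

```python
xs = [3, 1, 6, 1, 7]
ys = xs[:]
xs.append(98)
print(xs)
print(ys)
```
[3, 1, 6, 1, 7, 98]
[3, 1, 6, 1, 7]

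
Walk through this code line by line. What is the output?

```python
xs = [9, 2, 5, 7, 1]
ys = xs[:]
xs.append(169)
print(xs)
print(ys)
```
[9, 2, 5, 7, 1, 169]
[9, 2, 5, 7, 1]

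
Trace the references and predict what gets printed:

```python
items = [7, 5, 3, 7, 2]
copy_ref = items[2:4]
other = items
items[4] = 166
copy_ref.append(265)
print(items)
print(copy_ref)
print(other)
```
[7, 5, 3, 7, 166]
[3, 7, 265]
[7, 5, 3, 7, 166]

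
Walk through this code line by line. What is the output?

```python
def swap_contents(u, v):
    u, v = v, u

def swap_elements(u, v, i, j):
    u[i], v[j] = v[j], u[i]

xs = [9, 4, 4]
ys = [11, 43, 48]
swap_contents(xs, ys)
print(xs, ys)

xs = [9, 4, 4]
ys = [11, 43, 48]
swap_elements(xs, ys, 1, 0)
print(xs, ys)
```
[9, 4, 4] [11, 43, 48]
[9, 11, 4] [4, 43, 48]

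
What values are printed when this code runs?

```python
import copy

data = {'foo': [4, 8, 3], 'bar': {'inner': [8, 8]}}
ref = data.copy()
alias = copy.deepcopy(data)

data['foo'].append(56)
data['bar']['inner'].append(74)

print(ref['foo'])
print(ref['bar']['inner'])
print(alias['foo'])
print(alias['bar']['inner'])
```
[4, 8, 3, 56]
[8, 8, 74]
[4, 8, 3]
[8, 8]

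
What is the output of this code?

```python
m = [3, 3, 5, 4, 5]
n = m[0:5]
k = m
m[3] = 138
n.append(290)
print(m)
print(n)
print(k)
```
[3, 3, 5, 138, 5]
[3, 3, 5, 4, 5, 290]
[3, 3, 5, 138, 5]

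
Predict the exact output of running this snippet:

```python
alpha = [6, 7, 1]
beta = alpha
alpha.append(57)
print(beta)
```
[6, 7, 1, 57]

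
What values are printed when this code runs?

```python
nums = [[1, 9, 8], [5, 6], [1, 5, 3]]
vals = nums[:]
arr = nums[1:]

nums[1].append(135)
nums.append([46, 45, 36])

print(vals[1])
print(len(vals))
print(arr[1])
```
[5, 6, 135]
3
[1, 5, 3]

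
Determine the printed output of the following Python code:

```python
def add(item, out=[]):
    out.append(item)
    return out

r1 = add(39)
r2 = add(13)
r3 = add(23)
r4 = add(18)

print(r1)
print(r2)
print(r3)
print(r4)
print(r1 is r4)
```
[39, 13, 23, 18]
[39, 13, 23, 18]
[39, 13, 23, 18]
[39, 13, 23, 18]
True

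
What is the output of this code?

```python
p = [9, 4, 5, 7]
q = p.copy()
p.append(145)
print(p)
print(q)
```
[9, 4, 5, 7, 145]
[9, 4, 5, 7]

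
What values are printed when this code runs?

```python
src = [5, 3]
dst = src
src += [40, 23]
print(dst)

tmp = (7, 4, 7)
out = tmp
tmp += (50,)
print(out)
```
[5, 3, 40, 23]
(7, 4, 7)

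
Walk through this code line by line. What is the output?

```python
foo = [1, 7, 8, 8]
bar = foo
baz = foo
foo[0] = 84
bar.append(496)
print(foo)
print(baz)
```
[84, 7, 8, 8, 496]
[84, 7, 8, 8, 496]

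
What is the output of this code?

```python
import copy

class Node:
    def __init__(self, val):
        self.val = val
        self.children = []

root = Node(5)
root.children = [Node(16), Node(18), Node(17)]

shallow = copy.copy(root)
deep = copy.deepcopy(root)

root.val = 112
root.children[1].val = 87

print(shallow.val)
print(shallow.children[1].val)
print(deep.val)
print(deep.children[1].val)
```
5
87
5
18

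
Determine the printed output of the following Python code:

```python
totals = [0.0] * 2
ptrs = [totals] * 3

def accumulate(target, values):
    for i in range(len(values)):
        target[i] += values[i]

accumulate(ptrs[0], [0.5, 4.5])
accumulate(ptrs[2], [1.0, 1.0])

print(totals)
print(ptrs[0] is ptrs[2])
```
[1.5, 5.5]
True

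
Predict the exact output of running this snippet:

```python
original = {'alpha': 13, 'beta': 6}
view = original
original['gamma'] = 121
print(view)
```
{'alpha': 13, 'beta': 6, 'gamma': 121}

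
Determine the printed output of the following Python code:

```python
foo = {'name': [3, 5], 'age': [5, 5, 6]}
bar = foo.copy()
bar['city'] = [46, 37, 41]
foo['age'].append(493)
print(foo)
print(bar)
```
{'name': [3, 5], 'age': [5, 5, 6, 493]}
{'name': [3, 5], 'age': [5, 5, 6, 493], 'city': [46, 37, 41]}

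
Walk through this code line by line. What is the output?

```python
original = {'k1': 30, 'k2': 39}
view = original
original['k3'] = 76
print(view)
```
{'k1': 30, 'k2': 39, 'k3': 76}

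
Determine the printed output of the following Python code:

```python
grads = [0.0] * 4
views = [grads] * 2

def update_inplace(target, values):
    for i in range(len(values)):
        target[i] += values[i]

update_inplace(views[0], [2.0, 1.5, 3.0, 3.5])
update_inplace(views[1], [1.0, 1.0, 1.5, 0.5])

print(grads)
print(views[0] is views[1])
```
[3.0, 2.5, 4.5, 4.0]
True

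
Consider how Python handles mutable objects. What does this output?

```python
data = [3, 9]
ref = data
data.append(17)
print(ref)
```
[3, 9, 17]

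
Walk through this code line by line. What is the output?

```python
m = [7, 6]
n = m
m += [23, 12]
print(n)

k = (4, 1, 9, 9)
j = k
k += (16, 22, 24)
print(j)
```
[7, 6, 23, 12]
(4, 1, 9, 9)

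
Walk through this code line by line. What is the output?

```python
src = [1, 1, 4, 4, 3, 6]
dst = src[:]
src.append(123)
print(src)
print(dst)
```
[1, 1, 4, 4, 3, 6, 123]
[1, 1, 4, 4, 3, 6]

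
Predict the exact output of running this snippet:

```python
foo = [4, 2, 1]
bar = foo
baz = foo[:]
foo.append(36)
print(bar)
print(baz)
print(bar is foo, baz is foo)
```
[4, 2, 1, 36]
[4, 2, 1]
True False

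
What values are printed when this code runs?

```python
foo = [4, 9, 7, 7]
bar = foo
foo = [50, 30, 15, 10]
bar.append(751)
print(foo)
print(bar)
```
[50, 30, 15, 10]
[4, 9, 7, 7, 751]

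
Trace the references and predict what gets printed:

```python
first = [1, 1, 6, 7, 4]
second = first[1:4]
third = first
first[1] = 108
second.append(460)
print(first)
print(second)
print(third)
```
[1, 108, 6, 7, 4]
[1, 6, 7, 460]
[1, 108, 6, 7, 4]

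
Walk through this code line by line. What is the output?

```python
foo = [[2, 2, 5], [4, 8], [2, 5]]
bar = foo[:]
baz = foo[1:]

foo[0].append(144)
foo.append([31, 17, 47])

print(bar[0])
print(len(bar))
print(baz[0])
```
[2, 2, 5, 144]
3
[4, 8]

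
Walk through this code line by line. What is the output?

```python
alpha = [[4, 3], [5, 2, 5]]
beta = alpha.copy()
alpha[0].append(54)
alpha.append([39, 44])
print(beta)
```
[[4, 3, 54], [5, 2, 5]]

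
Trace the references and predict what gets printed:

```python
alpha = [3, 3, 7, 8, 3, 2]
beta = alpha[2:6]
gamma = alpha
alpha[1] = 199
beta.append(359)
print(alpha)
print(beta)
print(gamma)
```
[3, 199, 7, 8, 3, 2]
[7, 8, 3, 2, 359]
[3, 199, 7, 8, 3, 2]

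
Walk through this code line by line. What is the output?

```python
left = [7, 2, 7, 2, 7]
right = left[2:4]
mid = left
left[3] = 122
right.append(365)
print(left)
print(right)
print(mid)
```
[7, 2, 7, 122, 7]
[7, 2, 365]
[7, 2, 7, 122, 7]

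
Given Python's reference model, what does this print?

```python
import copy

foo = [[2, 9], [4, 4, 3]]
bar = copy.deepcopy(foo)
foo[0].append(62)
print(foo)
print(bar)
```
[[2, 9, 62], [4, 4, 3]]
[[2, 9], [4, 4, 3]]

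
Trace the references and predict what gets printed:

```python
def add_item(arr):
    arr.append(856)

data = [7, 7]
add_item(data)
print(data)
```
[7, 7, 856]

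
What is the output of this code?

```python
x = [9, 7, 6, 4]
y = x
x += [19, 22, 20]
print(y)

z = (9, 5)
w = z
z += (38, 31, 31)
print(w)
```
[9, 7, 6, 4, 19, 22, 20]
(9, 5)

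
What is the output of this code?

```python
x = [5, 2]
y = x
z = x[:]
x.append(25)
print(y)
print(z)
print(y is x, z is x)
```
[5, 2, 25]
[5, 2]
True False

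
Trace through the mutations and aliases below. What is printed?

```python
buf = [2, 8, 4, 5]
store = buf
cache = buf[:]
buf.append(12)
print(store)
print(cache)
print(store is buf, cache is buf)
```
[2, 8, 4, 5, 12]
[2, 8, 4, 5]
True False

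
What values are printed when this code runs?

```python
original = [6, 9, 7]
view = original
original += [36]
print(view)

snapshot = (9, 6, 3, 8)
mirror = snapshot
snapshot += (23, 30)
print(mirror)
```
[6, 9, 7, 36]
(9, 6, 3, 8)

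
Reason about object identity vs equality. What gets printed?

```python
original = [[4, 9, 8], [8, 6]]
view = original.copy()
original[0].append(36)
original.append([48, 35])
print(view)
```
[[4, 9, 8, 36], [8, 6]]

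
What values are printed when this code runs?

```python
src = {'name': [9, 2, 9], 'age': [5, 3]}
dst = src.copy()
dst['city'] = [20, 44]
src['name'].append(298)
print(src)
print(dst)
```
{'name': [9, 2, 9, 298], 'age': [5, 3]}
{'name': [9, 2, 9, 298], 'age': [5, 3], 'city': [20, 44]}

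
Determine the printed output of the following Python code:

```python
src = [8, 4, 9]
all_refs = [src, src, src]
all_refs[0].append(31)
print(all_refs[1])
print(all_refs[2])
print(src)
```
[8, 4, 9, 31]
[8, 4, 9, 31]
[8, 4, 9, 31]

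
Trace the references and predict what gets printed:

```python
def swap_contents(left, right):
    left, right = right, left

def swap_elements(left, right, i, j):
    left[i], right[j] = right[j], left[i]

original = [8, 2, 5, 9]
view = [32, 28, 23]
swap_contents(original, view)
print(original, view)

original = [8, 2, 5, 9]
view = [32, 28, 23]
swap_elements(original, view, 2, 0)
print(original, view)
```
[8, 2, 5, 9] [32, 28, 23]
[8, 2, 32, 9] [5, 28, 23]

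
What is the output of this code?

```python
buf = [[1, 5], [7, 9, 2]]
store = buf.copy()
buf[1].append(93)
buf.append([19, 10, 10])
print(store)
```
[[1, 5], [7, 9, 2, 93]]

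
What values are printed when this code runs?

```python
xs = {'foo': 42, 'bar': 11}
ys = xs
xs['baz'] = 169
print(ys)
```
{'foo': 42, 'bar': 11, 'baz': 169}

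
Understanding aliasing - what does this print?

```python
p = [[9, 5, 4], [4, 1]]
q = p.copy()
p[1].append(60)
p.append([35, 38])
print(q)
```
[[9, 5, 4], [4, 1, 60]]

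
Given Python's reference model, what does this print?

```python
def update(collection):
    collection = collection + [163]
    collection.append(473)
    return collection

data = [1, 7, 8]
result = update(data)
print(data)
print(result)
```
[1, 7, 8]
[1, 7, 8, 163, 473]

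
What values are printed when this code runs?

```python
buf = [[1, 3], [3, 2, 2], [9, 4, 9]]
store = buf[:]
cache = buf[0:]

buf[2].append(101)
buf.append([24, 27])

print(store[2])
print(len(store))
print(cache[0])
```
[9, 4, 9, 101]
3
[1, 3]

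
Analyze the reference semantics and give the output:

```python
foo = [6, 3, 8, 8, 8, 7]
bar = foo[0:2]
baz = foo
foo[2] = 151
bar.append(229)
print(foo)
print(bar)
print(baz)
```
[6, 3, 151, 8, 8, 7]
[6, 3, 229]
[6, 3, 151, 8, 8, 7]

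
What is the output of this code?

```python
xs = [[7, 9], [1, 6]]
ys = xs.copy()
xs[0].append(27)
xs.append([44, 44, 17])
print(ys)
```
[[7, 9, 27], [1, 6]]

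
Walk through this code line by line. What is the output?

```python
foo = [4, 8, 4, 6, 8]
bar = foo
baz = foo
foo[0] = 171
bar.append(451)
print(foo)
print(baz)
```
[171, 8, 4, 6, 8, 451]
[171, 8, 4, 6, 8, 451]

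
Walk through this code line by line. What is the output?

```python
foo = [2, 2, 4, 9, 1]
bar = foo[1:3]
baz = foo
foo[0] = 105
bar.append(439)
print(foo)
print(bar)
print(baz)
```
[105, 2, 4, 9, 1]
[2, 4, 439]
[105, 2, 4, 9, 1]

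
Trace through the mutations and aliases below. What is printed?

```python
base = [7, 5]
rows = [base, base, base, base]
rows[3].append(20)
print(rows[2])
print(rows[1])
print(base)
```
[7, 5, 20]
[7, 5, 20]
[7, 5, 20]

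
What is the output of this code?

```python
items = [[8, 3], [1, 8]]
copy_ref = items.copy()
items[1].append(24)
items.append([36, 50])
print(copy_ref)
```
[[8, 3], [1, 8, 24]]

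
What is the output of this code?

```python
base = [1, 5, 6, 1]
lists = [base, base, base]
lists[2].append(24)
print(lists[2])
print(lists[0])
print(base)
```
[1, 5, 6, 1, 24]
[1, 5, 6, 1, 24]
[1, 5, 6, 1, 24]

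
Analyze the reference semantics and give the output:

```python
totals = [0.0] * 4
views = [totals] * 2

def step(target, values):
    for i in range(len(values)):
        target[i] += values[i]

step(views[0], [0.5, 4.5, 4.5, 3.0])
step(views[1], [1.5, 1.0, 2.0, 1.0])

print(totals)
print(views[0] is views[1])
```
[2.0, 5.5, 6.5, 4.0]
True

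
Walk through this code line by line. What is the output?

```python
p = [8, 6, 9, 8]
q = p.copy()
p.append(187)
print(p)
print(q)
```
[8, 6, 9, 8, 187]
[8, 6, 9, 8]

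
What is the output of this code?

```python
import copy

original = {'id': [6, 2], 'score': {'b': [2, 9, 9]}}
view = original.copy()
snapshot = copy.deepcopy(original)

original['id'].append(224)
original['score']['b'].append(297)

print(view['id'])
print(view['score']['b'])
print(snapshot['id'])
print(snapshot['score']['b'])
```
[6, 2, 224]
[2, 9, 9, 297]
[6, 2]
[2, 9, 9]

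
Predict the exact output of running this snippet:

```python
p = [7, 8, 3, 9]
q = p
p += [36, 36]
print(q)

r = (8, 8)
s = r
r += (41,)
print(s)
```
[7, 8, 3, 9, 36, 36]
(8, 8)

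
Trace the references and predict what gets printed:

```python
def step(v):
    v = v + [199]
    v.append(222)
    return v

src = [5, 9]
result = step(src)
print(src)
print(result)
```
[5, 9]
[5, 9, 199, 222]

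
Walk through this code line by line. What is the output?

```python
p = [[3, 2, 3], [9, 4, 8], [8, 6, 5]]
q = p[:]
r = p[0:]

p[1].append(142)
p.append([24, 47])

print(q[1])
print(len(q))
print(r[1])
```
[9, 4, 8, 142]
3
[9, 4, 8, 142]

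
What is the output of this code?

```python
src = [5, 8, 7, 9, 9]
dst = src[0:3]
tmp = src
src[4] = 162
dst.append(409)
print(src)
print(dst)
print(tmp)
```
[5, 8, 7, 9, 162]
[5, 8, 7, 409]
[5, 8, 7, 9, 162]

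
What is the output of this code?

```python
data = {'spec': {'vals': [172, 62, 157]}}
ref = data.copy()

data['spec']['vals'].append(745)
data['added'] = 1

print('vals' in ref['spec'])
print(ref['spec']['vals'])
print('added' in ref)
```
True
[172, 62, 157, 745]
False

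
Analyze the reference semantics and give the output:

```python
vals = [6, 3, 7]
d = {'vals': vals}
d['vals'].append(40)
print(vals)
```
[6, 3, 7, 40]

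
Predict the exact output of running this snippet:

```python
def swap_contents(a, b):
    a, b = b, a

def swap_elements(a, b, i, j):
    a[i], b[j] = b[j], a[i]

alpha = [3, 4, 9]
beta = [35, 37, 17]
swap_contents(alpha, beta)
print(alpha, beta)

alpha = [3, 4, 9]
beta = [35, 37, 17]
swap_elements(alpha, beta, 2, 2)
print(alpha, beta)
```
[3, 4, 9] [35, 37, 17]
[3, 4, 17] [35, 37, 9]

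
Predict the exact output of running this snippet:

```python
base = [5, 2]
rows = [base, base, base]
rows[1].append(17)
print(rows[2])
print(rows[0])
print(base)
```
[5, 2, 17]
[5, 2, 17]
[5, 2, 17]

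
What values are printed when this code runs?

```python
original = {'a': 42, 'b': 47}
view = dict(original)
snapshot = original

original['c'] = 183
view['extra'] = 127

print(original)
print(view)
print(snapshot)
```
{'a': 42, 'b': 47, 'c': 183}
{'a': 42, 'b': 47, 'extra': 127}
{'a': 42, 'b': 47, 'c': 183}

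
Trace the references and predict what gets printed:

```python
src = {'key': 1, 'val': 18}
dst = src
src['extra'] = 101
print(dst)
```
{'key': 1, 'val': 18, 'extra': 101}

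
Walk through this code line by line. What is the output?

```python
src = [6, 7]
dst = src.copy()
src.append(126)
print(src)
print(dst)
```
[6, 7, 126]
[6, 7]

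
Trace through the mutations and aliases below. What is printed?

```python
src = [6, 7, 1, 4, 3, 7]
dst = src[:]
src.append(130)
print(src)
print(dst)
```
[6, 7, 1, 4, 3, 7, 130]
[6, 7, 1, 4, 3, 7]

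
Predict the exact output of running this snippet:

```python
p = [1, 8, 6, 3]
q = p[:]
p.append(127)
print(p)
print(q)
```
[1, 8, 6, 3, 127]
[1, 8, 6, 3]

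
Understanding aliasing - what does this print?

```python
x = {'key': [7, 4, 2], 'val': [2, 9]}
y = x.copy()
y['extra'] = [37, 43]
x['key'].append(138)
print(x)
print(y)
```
{'key': [7, 4, 2, 138], 'val': [2, 9]}
{'key': [7, 4, 2, 138], 'val': [2, 9], 'extra': [37, 43]}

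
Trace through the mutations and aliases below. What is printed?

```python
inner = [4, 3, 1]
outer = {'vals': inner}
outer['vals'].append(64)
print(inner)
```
[4, 3, 1, 64]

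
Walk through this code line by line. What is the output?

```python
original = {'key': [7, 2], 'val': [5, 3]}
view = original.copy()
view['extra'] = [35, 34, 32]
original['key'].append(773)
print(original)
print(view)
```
{'key': [7, 2, 773], 'val': [5, 3]}
{'key': [7, 2, 773], 'val': [5, 3], 'extra': [35, 34, 32]}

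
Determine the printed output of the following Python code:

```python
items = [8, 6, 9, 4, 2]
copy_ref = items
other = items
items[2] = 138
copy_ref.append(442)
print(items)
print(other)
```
[8, 6, 138, 4, 2, 442]
[8, 6, 138, 4, 2, 442]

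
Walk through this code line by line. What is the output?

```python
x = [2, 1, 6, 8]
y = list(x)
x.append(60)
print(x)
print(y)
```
[2, 1, 6, 8, 60]
[2, 1, 6, 8]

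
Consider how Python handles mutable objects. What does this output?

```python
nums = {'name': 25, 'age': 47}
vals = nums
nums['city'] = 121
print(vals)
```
{'name': 25, 'age': 47, 'city': 121}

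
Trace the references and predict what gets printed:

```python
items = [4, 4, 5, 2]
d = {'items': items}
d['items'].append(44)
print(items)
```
[4, 4, 5, 2, 44]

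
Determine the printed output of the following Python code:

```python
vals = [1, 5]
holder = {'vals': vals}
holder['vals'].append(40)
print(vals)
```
[1, 5, 40]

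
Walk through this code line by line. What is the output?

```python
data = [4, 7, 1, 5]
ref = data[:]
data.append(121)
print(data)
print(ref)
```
[4, 7, 1, 5, 121]
[4, 7, 1, 5]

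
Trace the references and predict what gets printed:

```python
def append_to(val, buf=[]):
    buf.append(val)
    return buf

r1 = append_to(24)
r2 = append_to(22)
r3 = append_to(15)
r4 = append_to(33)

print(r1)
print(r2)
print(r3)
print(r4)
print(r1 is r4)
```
[24, 22, 15, 33]
[24, 22, 15, 33]
[24, 22, 15, 33]
[24, 22, 15, 33]
True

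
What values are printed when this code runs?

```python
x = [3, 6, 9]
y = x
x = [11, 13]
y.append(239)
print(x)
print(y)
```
[11, 13]
[3, 6, 9, 239]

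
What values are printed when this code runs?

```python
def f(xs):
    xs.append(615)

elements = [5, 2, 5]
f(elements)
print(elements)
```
[5, 2, 5, 615]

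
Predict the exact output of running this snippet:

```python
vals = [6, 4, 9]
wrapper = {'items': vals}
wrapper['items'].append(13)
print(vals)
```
[6, 4, 9, 13]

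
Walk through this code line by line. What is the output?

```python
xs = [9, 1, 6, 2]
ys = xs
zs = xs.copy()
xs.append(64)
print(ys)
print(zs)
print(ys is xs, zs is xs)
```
[9, 1, 6, 2, 64]
[9, 1, 6, 2]
True False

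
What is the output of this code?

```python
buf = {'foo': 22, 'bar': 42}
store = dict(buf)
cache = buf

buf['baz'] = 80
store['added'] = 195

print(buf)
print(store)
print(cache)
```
{'foo': 22, 'bar': 42, 'baz': 80}
{'foo': 22, 'bar': 42, 'added': 195}
{'foo': 22, 'bar': 42, 'baz': 80}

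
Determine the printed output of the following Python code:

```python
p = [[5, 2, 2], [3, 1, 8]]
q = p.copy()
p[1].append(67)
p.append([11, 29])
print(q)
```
[[5, 2, 2], [3, 1, 8, 67]]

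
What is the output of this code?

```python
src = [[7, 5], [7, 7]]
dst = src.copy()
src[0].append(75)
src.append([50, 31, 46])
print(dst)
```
[[7, 5, 75], [7, 7]]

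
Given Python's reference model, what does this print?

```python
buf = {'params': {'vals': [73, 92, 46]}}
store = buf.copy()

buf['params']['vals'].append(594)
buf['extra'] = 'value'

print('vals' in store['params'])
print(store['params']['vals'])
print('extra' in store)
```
True
[73, 92, 46, 594]
False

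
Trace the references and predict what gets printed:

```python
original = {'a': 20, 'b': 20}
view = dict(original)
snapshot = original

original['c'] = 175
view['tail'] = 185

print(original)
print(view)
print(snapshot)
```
{'a': 20, 'b': 20, 'c': 175}
{'a': 20, 'b': 20, 'tail': 185}
{'a': 20, 'b': 20, 'c': 175}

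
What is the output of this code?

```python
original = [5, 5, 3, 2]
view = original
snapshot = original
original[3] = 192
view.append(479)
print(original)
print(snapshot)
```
[5, 5, 3, 192, 479]
[5, 5, 3, 192, 479]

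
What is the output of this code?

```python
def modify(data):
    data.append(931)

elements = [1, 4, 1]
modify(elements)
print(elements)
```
[1, 4, 1, 931]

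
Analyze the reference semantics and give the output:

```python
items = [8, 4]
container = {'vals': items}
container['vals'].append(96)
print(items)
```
[8, 4, 96]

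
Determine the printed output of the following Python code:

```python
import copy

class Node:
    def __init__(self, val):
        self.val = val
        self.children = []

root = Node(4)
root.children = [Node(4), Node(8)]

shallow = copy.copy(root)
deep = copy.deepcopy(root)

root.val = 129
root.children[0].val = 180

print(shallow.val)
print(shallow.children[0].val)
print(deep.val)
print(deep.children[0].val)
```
4
180
4
4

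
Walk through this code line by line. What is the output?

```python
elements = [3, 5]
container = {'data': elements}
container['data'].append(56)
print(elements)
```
[3, 5, 56]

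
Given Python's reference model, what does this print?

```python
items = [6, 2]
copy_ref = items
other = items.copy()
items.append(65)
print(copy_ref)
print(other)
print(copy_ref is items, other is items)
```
[6, 2, 65]
[6, 2]
True False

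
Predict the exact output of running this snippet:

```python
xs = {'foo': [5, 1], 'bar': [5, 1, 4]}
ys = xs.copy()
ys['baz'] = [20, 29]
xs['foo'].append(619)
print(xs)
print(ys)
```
{'foo': [5, 1, 619], 'bar': [5, 1, 4]}
{'foo': [5, 1, 619], 'bar': [5, 1, 4], 'baz': [20, 29]}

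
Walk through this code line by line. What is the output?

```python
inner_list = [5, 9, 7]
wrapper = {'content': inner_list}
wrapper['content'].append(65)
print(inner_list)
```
[5, 9, 7, 65]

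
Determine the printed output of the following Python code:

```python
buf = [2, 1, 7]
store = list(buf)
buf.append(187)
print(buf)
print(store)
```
[2, 1, 7, 187]
[2, 1, 7]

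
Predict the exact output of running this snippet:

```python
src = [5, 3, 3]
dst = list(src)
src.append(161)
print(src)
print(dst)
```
[5, 3, 3, 161]
[5, 3, 3]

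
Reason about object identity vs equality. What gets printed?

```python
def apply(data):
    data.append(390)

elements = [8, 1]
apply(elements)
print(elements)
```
[8, 1, 390]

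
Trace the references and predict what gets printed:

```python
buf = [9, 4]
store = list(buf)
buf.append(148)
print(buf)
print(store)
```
[9, 4, 148]
[9, 4]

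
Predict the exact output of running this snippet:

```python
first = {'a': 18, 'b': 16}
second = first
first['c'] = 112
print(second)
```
{'a': 18, 'b': 16, 'c': 112}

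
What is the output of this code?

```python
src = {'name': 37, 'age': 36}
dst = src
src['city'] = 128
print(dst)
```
{'name': 37, 'age': 36, 'city': 128}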